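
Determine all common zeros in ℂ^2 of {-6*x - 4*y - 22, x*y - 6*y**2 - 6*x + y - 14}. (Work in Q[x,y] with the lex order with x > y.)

{(-3, -1), (-67/15, 6/5)}

Compute a lex Gröbner basis by Buchberger's algorithm.
f_1 = -6*x - 4*y - 22, LT = x.
f_2 = x*y - 6*x - 6*y**2 + y - 14, LT = x*y.

S(f_1,f_2): lcm = x*y. S = 6*x + 20/3*y**2 + 8/3*y + 14.
  leading term x: subtract (-1)·f_1 from 6*x + 20/3*y**2 + 8/3*y + 14 → 20/3*y**2 - 4/3*y - 8
  leading term y**2: no divisor's leading term divides it; move 20/3*y**2 to the remainder.
  leading term y: no divisor's leading term divides it; move -4/3*y to the remainder.
  leading term 1: no divisor's leading term divides it; move -8 to the remainder.
  remainder 20/3*y**2 - 4/3*y - 8 ≠ 0; add h_3 = 20/3*y**2 - 4/3*y - 8 to the basis.

The other S-polynomials (S(f_1,h_3), S(f_2,h_3)) all reduce to 0 modulo the current basis, so we have a Gröbner basis.
Inter-reduce: drop elements whose leading term is divisible by another's, tail-reduce, and make monic.
Reduced Gröbner basis: {x + 2/3*y + 11/3, y**2 - 1/5*y - 6/5}.

A lex Gröbner basis eliminates variables successively. Here y**2 - 1/5*y - 6/5 depends only on y, with roots {-1, 6/5}; lifting each root through the earlier basis elements recovers the full solutions.
  y = -1: the earlier basis element becomes x + 3 = 0, giving x = -3 — point (-3, -1).
  y = 6/5: the earlier basis element becomes x + 67/15 = 0, giving x = -67/15 — point (-67/15, 6/5).
Check: every point annihilates each of the original generators.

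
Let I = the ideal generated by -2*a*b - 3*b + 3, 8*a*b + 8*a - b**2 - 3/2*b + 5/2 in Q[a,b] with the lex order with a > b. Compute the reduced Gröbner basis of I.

This is the nonlinear analogue of row-reducing a linear system.

f_1 = -2*a*b - 3*b + 3, LT = a*b.
f_2 = 8*a*b + 8*a - b**2 - 3/2*b + 5/2, LT = a*b.

S(f_1,f_2): lcm = a*b. S = -a + 1/8*b**2 + 27/16*b - 29/16.
  reduce S modulo (f_1, f_2):
  remainder -a + 1/8*b**2 + 27/16*b - 29/16 ≠ 0; add g_3 = -a + 1/8*b**2 + 27/16*b - 29/16 to the basis.

S(f_1,g_3): lcm = a*b. S = 1/8*b**3 + 27/16*b**2 - 5/16*b - 3/2.
  reduce S modulo (f_1, f_2, g_3):
  remainder 1/8*b**3 + 27/16*b**2 - 5/16*b - 3/2 ≠ 0; add g_4 = 1/8*b**3 + 27/16*b**2 - 5/16*b - 3/2 to the basis.

The other S-polynomials (S(f_2,g_3), S(f_1,g_4), S(f_2,g_4), S(g_3,g_4)) all reduce to 0 modulo the current basis, so we have a Gröbner basis.
Inter-reduce: drop elements whose leading term is divisible by another's, tail-reduce, and make monic.

G = {a - 1/8*b**2 - 27/16*b + 29/16, b**3 + 27/2*b**2 - 5/2*b - 12}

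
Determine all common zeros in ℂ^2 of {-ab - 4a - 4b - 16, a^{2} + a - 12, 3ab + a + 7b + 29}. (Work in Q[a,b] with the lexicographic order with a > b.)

Compute a lex Gröbner basis by Buchberger's algorithm.
f_1 = -ab - 4a - 4b - 16, LT = ab.
f_2 = a^{2} + a - 12, LT = a^{2}.
f_3 = 3ab + a + 7b + 29, LT = ab.

S(f_1,f_3): lcm = ab. S = \tfrac{11}{3}a + \tfrac{5}{3}b + \tfrac{19}{3}.
  leading term a: no divisor's leading term divides it; move \tfrac{11}{3}a to the remainder.
  leading term b: no divisor's leading term divides it; move \tfrac{5}{3}b to the remainder.
  leading term 1: no divisor's leading term divides it; move \tfrac{19}{3} to the remainder.
  remainder \tfrac{11}{3}a + \tfrac{5}{3}b + \tfrac{19}{3} ≠ 0; add h_4 = \tfrac{11}{3}a + \tfrac{5}{3}b + \tfrac{19}{3} to the basis.

S(f_2,f_3): lcm = a^{2}b. S = -\tfrac{1}{3}a^{2} - \tfrac{4}{3}ab - \tfrac{29}{3}a - 12b.
  leading term a^{2}: subtract (-\tfrac{1}{3})·f_2 from -\tfrac{1}{3}a^{2} - \tfrac{4}{3}ab - \tfrac{29}{3}a - 12b → -\tfrac{4}{3}ab - \tfrac{28}{3}a - 12b - 4
  leading term ab: subtract (\tfrac{4}{3})·f_1 from -\tfrac{4}{3}ab - \tfrac{28}{3}a - 12b - 4 → -4a - \tfrac{20}{3}b + \tfrac{52}{3}
  leading term a: subtract (-\tfrac{12}{11})·h_4 from -4a - \tfrac{20}{3}b + \tfrac{52}{3} → -\tfrac{160}{33}b + \tfrac{800}{33}
  leading term b: no divisor's leading term divides it; move -\tfrac{160}{33}b to the remainder.
  leading term 1: no divisor's leading term divides it; move \tfrac{800}{33} to the remainder.
  remainder -\tfrac{160}{33}b + \tfrac{800}{33} ≠ 0; add h_5 = -\tfrac{160}{33}b + \tfrac{800}{33} to the basis.

The other S-polynomials (S(f_1,f_2), S(f_1,h_4), S(f_2,h_4), S(f_3,h_4), S(f_1,h_5), S(f_2,h_5), S(f_3,h_5), S(h_4,h_5)) all reduce to 0 modulo the current basis, so we have a Gröbner basis.
Inter-reduce: drop elements whose leading term is divisible by another's, tail-reduce, and make monic.
Reduced Gröbner basis: {a + 4, b - 5}.

Since the basis is lex-ordered, b - 5 is univariate in b. Its roots are {5}. Back-substituting each root into the other basis elements fixes the other coordinates.
  b = 5: the earlier basis element becomes a + 4 = 0, giving a = -4 — point (-4, 5).
Substituting each solution back into the original system confirms all equations vanish.

{(-4, 5)}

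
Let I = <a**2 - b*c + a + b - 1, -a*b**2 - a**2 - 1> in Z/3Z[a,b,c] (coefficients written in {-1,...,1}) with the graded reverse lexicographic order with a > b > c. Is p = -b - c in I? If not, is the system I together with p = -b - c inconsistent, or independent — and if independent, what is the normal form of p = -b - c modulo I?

-b - c is independent of I; its normal form modulo I is -b - c.

First compute the reduced Gröbner basis of I by Buchberger's algorithm.
f_1 = a**2 - b*c + a + b - 1, LT = a**2.
f_2 = -a*b**2 - a**2 - 1, LT = a*b**2.

S(f_1,f_2): lcm = a**2*b**2. S = -b**3*c - a**3 + a*b**2 + b**3 - b**2 - a.
  leading term b**3*c: no divisor's leading term divides it; move -b**3*c to the remainder.
  leading term a**3: subtract (-a)·f_1 from -a**3 + a*b**2 + b**3 - b**2 - a → a*b**2 + b**3 - a*b*c + a**2 + a*b - b**2 + a
  leading term a*b**2: subtract (-1)·f_2 from a*b**2 + b**3 - a*b*c + a**2 + a*b - b**2 + a → b**3 - a*b*c + a*b - b**2 + a - 1
  leading term b**3: no divisor's leading term divides it; move b**3 to the remainder.
  leading term a*b*c: no divisor's leading term divides it; move -a*b*c to the remainder.
  leading term a*b: no divisor's leading term divides it; move a*b to the remainder.
  leading term b**2: no divisor's leading term divides it; move -b**2 to the remainder.
  leading term a: no divisor's leading term divides it; move a to the remainder.
  leading term 1: no divisor's leading term divides it; move -1 to the remainder.
  remainder -b**3*c + b**3 - a*b*c + a*b - b**2 + a - 1 ≠ 0; add h_3 = -b**3*c + b**3 - a*b*c + a*b - b**2 + a - 1 to the basis.

The other S-polynomials (S(f_1,h_3), S(f_2,h_3)) all reduce to 0 modulo the current basis, so we have a Gröbner basis.
Inter-reduce: drop elements whose leading term is divisible by another's, tail-reduce, and make monic.
Reduced Gröbner basis: {b**3*c - b**3 + a*b*c - a*b + b**2 - a + 1, a*b**2 + b*c - a - b - 1, a**2 - b*c + a + b - 1}.
Label its elements g_1 = b**3*c - b**3 + a*b*c - a*b + b**2 - a + 1, g_2 = a*b**2 + b*c - a - b - 1, g_3 = a**2 - b*c + a + b - 1.

Reduce p = -b - c modulo G:
  leading term b: no divisor's leading term divides it; move -b to the remainder.
  leading term c: no divisor's leading term divides it; move -c to the remainder.
  normal form = -b - c.
The normal form is nonzero, so p ∉ I. Since p minus its normal form lies in I, I + (p) = I + (r) where r = -b - c; decide whether this ideal is the whole ring.
Run Buchberger on G together with r (pairs among the g_i already reduce to 0 since G is a Gröbner basis):
g_1 = b**3*c - b**3 + a*b*c - a*b + b**2 - a + 1, LT = b**3*c.
g_2 = a*b**2 + b*c - a - b - 1, LT = a*b**2.
g_3 = a**2 - b*c + a + b - 1, LT = a**2.
r = -b - c, LT = b.

S(g_1,r): lcm = b**3*c. S = -b**2*c**2 - b**3 + a*b*c - a*b + b**2 - a + 1.
  leading term b**2*c**2: subtract (b*c**2)·r from -b**2*c**2 - b**3 + a*b*c - a*b + b**2 - a + 1 → b*c**3 - b**3 + a*b*c - a*b + b**2 - a + 1
  leading term b*c**3: subtract (-c**3)·r from b*c**3 - b**3 + a*b*c - a*b + b**2 - a + 1 → -c**4 - b**3 + a*b*c - a*b + b**2 - a + 1
  leading term c**4: no divisor's leading term divides it; move -c**4 to the remainder.
  leading term b**3: subtract (b**2)·r from -b**3 + a*b*c - a*b + b**2 - a + 1 → a*b*c + b**2*c - a*b + b**2 - a + 1
  leading term a*b*c: subtract (-a*c)·r from a*b*c + b**2*c - a*b + b**2 - a + 1 → b**2*c - a*c**2 - a*b + b**2 - a + 1
  leading term b**2*c: subtract (-b*c)·r from b**2*c - a*c**2 - a*b + b**2 - a + 1 → -a*c**2 - b*c**2 - a*b + b**2 - a + 1
  leading term a*c**2: no divisor's leading term divides it; move -a*c**2 to the remainder.
  leading term b*c**2: subtract (c**2)·r from -b*c**2 - a*b + b**2 - a + 1 → c**3 - a*b + b**2 - a + 1
  leading term c**3: no divisor's leading term divides it; move c**3 to the remainder.
  leading term a*b: subtract (a)·r from -a*b + b**2 - a + 1 → b**2 + a*c - a + 1
  leading term b**2: subtract (-b)·r from b**2 + a*c - a + 1 → a*c - b*c - a + 1
  leading term a*c: no divisor's leading term divides it; move a*c to the remainder.
  leading term b*c: subtract (c)·r from -b*c - a + 1 → c**2 - a + 1
  leading term c**2: no divisor's leading term divides it; move c**2 to the remainder.
  leading term a: no divisor's leading term divides it; move -a to the remainder.
  leading term 1: no divisor's leading term divides it; move 1 to the remainder.
  remainder -c**4 - a*c**2 + c**3 + a*c + c**2 - a + 1 ≠ 0; add m_5 = -c**4 - a*c**2 + c**3 + a*c + c**2 - a + 1 to the basis.

S(g_2,r): lcm = a*b**2. S = -a*b*c + b*c - a - b - 1.
  leading term a*b*c: subtract (a*c)·r from -a*b*c + b*c - a - b - 1 → a*c**2 + b*c - a - b - 1
  leading term a*c**2: no divisor's leading term divides it; move a*c**2 to the remainder.
  leading term b*c: subtract (-c)·r from b*c - a - b - 1 → -c**2 - a - b - 1
  leading term c**2: no divisor's leading term divides it; move -c**2 to the remainder.
  leading term a: no divisor's leading term divides it; move -a to the remainder.
  leading term b: subtract (1)·r from -b - 1 → c - 1
  leading term c: no divisor's leading term divides it; move c to the remainder.
  leading term 1: no divisor's leading term divides it; move -1 to the remainder.
  remainder a*c**2 - c**2 - a + c - 1 ≠ 0; add m_6 = a*c**2 - c**2 - a + c - 1 to the basis.

The other S-polynomials (S(g_1,g_2), S(g_1,g_3), S(g_2,g_3), S(g_3,r), S(g_1,m_5), S(g_2,m_5), S(g_3,m_5), S(r,m_5), S(g_1,m_6), S(g_2,m_6), S(g_3,m_6), S(r,m_6), S(m_5,m_6)) all reduce to 0 modulo the current basis, so we have a Gröbner basis.
Inter-reduce: drop elements whose leading term is divisible by another's, tail-reduce, and make monic.
Reduced Gröbner basis: {c**4 - c**3 - a*c - a - c, a*c**2 - c**2 - a + c - 1, a**2 + c**2 + a - c - 1, b + c}.
The reduced Gröbner basis of I + (p) is {c**4 - c**3 - a*c - a - c, a*c**2 - c**2 - a + c - 1, a**2 + c**2 + a - c - 1, b + c} ≠ {1}, a proper ideal, so the enlarged system stays consistent: p is independent of I, with normal form -b - c.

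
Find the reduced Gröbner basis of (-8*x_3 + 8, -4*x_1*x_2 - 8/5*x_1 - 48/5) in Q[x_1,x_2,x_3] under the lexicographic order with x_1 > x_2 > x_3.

f_1 = -8*x_3 + 8, LT = x_3.
f_2 = -4*x_1*x_2 - 8/5*x_1 - 48/5, LT = x_1*x_2.

The S-polynomials (S(f_1,f_2)) all reduce to 0 modulo the current basis, so we have a Gröbner basis.

G = {x_1*x_2 + 2/5*x_1 + 12/5, x_3 - 1}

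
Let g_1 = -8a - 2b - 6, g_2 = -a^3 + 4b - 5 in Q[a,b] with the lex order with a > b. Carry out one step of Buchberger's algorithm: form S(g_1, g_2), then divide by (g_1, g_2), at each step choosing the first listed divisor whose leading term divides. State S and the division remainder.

S(g_1, g_2) = 1/4a^2b + 3/4a^2 + 4b - 5; remainder on division = 1/64b^3 + 9/64b^2 + 283/64b - 293/64.

lcm(LM(g_1), LM(g_2)) = a^3.
S = (lcm/LT(g_1))·g_1 − (lcm/LT(g_2))·g_2 = 1/4a^2b + 3/4a^2 + 4b - 5.
Reduce S modulo (g_1, g_2) in that order:
  leading term a^2b: subtract (-1/32ab)·g_1 from 1/4a^2b + 3/4a^2 + 4b - 5 → 3/4a^2 - 1/16ab^2 - 3/16ab + 4b - 5
  leading term a^2: subtract (-3/32a)·g_1 from 3/4a^2 - 1/16ab^2 - 3/16ab + 4b - 5 → -1/16ab^2 - 3/8ab - 9/16a + 4b - 5
  leading term ab^2: subtract (1/128b^2)·g_1 from -1/16ab^2 - 3/8ab - 9/16a + 4b - 5 → -3/8ab - 9/16a + 1/64b^3 + 3/64b^2 + 4b - 5
  leading term ab: subtract (3/64b)·g_1 from -3/8ab - 9/16a + 1/64b^3 + 3/64b^2 + 4b - 5 → -9/16a + 1/64b^3 + 9/64b^2 + 137/32b - 5
  leading term a: subtract (9/128)·g_1 from -9/16a + 1/64b^3 + 9/64b^2 + 137/32b - 5 → 1/64b^3 + 9/64b^2 + 283/64b - 293/64
  leading term b^3: no divisor's leading term divides it; move 1/64b^3 to the remainder.
  leading term b^2: no divisor's leading term divides it; move 9/64b^2 to the remainder.
  leading term b: no divisor's leading term divides it; move 283/64b to the remainder.
  leading term 1: no divisor's leading term divides it; move -293/64 to the remainder.
The remainder 1/64b^3 + 9/64b^2 + 283/64b - 293/64 is nonzero, so it would be added as the next basis element.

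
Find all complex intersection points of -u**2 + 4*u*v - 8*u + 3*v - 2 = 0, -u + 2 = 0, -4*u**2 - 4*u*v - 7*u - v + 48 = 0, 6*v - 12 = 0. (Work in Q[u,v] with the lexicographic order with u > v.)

{(2, 2)}

Compute a lex Gröbner basis by Buchberger's algorithm.
f_1 = -u**2 + 4*u*v - 8*u + 3*v - 2, LT = u**2.
f_2 = -u + 2, LT = u.
f_3 = -4*u**2 - 4*u*v - 7*u - v + 48, LT = u**2.
f_4 = 6*v - 12, LT = v.

The S-polynomials (S(f_1,f_2), S(f_1,f_3), S(f_1,f_4), S(f_2,f_3), S(f_2,f_4), S(f_3,f_4)) all reduce to 0 modulo the current basis, so we have a Gröbner basis.
Inter-reduce: drop elements whose leading term is divisible by another's, tail-reduce, and make monic.
Reduced Gröbner basis: {u - 2, v - 2}.

A lex Gröbner basis eliminates variables successively. Here v - 2 depends only on v, with roots {2}; lifting each root through the earlier basis elements recovers the full solutions.
  v = 2: the earlier basis element becomes u - 2 = 0, giving u = 2 — point (2, 2).
Check: every point annihilates each of the original generators.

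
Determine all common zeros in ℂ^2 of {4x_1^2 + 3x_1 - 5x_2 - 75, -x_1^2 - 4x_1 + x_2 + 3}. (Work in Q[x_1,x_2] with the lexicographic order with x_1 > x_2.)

{(-5, 2), (-12, 93)}

Compute a lex Gröbner basis by Buchberger's algorithm.
f_1 = 4x_1^2 + 3x_1 - 5x_2 - 75, LT = x_1^2.
f_2 = -x_1^2 - 4x_1 + x_2 + 3, LT = x_1^2.

S(f_1,f_2): lcm = x_1^2. S = -13/4x_1 - 1/4x_2 - 63/4.
  reduce S modulo (f_1, f_2):
  remainder -13/4x_1 - 1/4x_2 - 63/4 ≠ 0; add h_3 = -13/4x_1 - 1/4x_2 - 63/4 to the basis.

S(f_1,h_3): lcm = x_1^2. S = -1/13x_1x_2 - 213/52x_1 - 5/4x_2 - 75/4.
  reduce S modulo (f_1, f_2, h_3):
  remainder 1/169x_2^2 - 95/169x_2 + 186/169 ≠ 0; add h_4 = 1/169x_2^2 - 95/169x_2 + 186/169 to the basis.

The other S-polynomials (S(f_2,h_3), S(f_1,h_4), S(f_2,h_4), S(h_3,h_4)) all reduce to 0 modulo the current basis, so we have a Gröbner basis.
Inter-reduce: drop elements whose leading term is divisible by another's, tail-reduce, and make monic.
Reduced Gröbner basis: {x_1 + 1/13x_2 + 63/13, x_2^2 - 95x_2 + 186}.

Elimination: the polynomial x_2^2 - 95x_2 + 186 lies in the elimination ideal for x_2, so x_2 ∈ {2, 93}. For each such x_2, the remaining basis elements (now univariate) give the rest of the solution.
  x_2 = 2: the earlier basis element becomes x_1 + 5 = 0, giving x_1 = -5 — point (-5, 2).
  x_2 = 93: the earlier basis element becomes x_1 + 12 = 0, giving x_1 = -12 — point (-12, 93).
A lex Gröbner basis triangularizes the system, enabling back-substitution.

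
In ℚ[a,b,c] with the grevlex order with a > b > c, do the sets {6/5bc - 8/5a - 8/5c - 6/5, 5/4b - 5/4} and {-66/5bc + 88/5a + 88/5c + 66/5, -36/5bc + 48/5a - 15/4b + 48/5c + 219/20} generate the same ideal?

Two ideals are equal iff their reduced Gröbner bases coincide (the reduced basis is unique for a fixed ordering).
Buchberger on the first generating set:
f_1 = 6/5bc - 8/5a - 8/5c - 6/5, LT = bc.
f_2 = 5/4b - 5/4, LT = b.

S(f_1,f_2): lcm = bc. S = -4/3a - ⅓c - 1.
  reduce S modulo (f_1, f_2):
  remainder -4/3a - ⅓c - 1 ≠ 0; add g_3 = -4/3a - ⅓c - 1 to the basis.

The other S-polynomials (S(f_1,g_3), S(f_2,g_3)) all reduce to 0 modulo the current basis, so we have a Gröbner basis.
Inter-reduce: drop elements whose leading term is divisible by another's, tail-reduce, and make monic.
Reduced Gröbner basis: {a + ¼c + ¾, b - 1}.

Buchberger on the second generating set:
h_1 = -66/5bc + 88/5a + 88/5c + 66/5, LT = bc.
h_2 = -36/5bc + 48/5a - 15/4b + 48/5c + 219/20, LT = bc.

S(h_1,h_2): lcm = bc. S = -25/48b + 25/48.
  reduce S modulo (h_1, h_2):
  remainder -25/48b + 25/48 ≠ 0; add k_3 = -25/48b + 25/48 to the basis.

S(h_1,k_3): lcm = bc. S = -4/3a - ⅓c - 1.
  reduce S modulo (h_1, h_2, k_3):
  remainder -4/3a - ⅓c - 1 ≠ 0; add k_4 = -4/3a - ⅓c - 1 to the basis.

The other S-polynomials (S(h_2,k_3), S(h_1,k_4), S(h_2,k_4), S(k_3,k_4)) all reduce to 0 modulo the current basis, so we have a Gröbner basis.
Inter-reduce: drop elements whose leading term is divisible by another's, tail-reduce, and make monic.
Reduced Gröbner basis: {a + ¼c + ¾, b - 1}.

Same reduced basis, so the two generating sets span the same ideal.
The choice of monomial ordering does not affect the verdict — as long as both bases are computed under the same ordering, their equality decides ideal equality.

Yes, the ideals are equal.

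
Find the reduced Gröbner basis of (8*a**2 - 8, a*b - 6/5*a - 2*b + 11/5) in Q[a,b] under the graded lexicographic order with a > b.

f_1 = 8*a**2 - 8, LT = a**2.
f_2 = a*b - 6/5*a - 2*b + 11/5, LT = a*b.

S(f_1,f_2): lcm = a**2*b. S = 6/5*a**2 + 2*a*b - 11/5*a - b.
  leading term a**2: subtract (3/20)·f_1 from 6/5*a**2 + 2*a*b - 11/5*a - b → 2*a*b - 11/5*a - b + 6/5
  leading term a*b: subtract (2)·f_2 from 2*a*b - 11/5*a - b + 6/5 → 1/5*a + 3*b - 16/5
  leading term a: no divisor's leading term divides it; move 1/5*a to the remainder.
  leading term b: no divisor's leading term divides it; move 3*b to the remainder.
  leading term 1: no divisor's leading term divides it; move -16/5 to the remainder.
  remainder 1/5*a + 3*b - 16/5 ≠ 0; add g_3 = 1/5*a + 3*b - 16/5 to the basis.

S(f_2,g_3): lcm = a*b. S = -15*b**2 - 6/5*a + 14*b + 11/5.
  leading term b**2: no divisor's leading term divides it; move -15*b**2 to the remainder.
  leading term a: subtract (-6)·g_3 from -6/5*a + 14*b + 11/5 → 32*b - 17
  leading term b: no divisor's leading term divides it; move 32*b to the remainder.
  leading term 1: no divisor's leading term divides it; move -17 to the remainder.
  remainder -15*b**2 + 32*b - 17 ≠ 0; add g_4 = -15*b**2 + 32*b - 17 to the basis.

The other S-polynomials (S(f_1,g_3), S(f_1,g_4), S(f_2,g_4), S(g_3,g_4)) all reduce to 0 modulo the current basis, so we have a Gröbner basis.
Inter-reduce: drop elements whose leading term is divisible by another's, tail-reduce, and make monic.

G = {b**2 - 32/15*b + 17/15, a + 15*b - 16}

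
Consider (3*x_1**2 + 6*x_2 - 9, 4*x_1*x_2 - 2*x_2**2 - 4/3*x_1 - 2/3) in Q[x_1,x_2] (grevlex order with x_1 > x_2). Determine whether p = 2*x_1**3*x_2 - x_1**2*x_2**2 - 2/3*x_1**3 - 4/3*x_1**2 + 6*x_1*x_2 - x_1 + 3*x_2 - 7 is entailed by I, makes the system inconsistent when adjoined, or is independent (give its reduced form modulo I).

First compute the reduced Gröbner basis of I by Buchberger's algorithm.
f_1 = 3*x_1**2 + 6*x_2 - 9, LT = x_1**2.
f_2 = 4*x_1*x_2 - 2*x_2**2 - 4/3*x_1 - 2/3, LT = x_1*x_2.

S(f_1,f_2): lcm = x_1**2*x_2. S = 1/2*x_1*x_2**2 + 1/3*x_1**2 + 2*x_2**2 + 1/6*x_1 - 3*x_2.
  leading term x_1*x_2**2: subtract (1/8*x_2)·f_2 from 1/2*x_1*x_2**2 + 1/3*x_1**2 + 2*x_2**2 + 1/6*x_1 - 3*x_2 → 1/4*x_2**3 + 1/3*x_1**2 + 1/6*x_1*x_2 + 2*x_2**2 + 1/6*x_1 - 35/12*x_2
  leading term x_2**3: no divisor's leading term divides it; move 1/4*x_2**3 to the remainder.
  leading term x_1**2: subtract (1/9)·f_1 from 1/3*x_1**2 + 1/6*x_1*x_2 + 2*x_2**2 + 1/6*x_1 - 35/12*x_2 → 1/6*x_1*x_2 + 2*x_2**2 + 1/6*x_1 - 43/12*x_2 + 1
  leading term x_1*x_2: subtract (1/24)·f_2 from 1/6*x_1*x_2 + 2*x_2**2 + 1/6*x_1 - 43/12*x_2 + 1 → 25/12*x_2**2 + 2/9*x_1 - 43/12*x_2 + 37/36
  leading term x_2**2: no divisor's leading term divides it; move 25/12*x_2**2 to the remainder.
  leading term x_1: no divisor's leading term divides it; move 2/9*x_1 to the remainder.
  leading term x_2: no divisor's leading term divides it; move -43/12*x_2 to the remainder.
  leading term 1: no divisor's leading term divides it; move 37/36 to the remainder.
  remainder 1/4*x_2**3 + 25/12*x_2**2 + 2/9*x_1 - 43/12*x_2 + 37/36 ≠ 0; add h_3 = 1/4*x_2**3 + 25/12*x_2**2 + 2/9*x_1 - 43/12*x_2 + 37/36 to the basis.

The other S-polynomials (S(f_1,h_3), S(f_2,h_3)) all reduce to 0 modulo the current basis, so we have a Gröbner basis.
Inter-reduce: drop elements whose leading term is divisible by another's, tail-reduce, and make monic.
Reduced Gröbner basis: {x_2**3 + 25/3*x_2**2 + 8/9*x_1 - 43/3*x_2 + 37/9, x_1**2 + 2*x_2 - 3, x_1*x_2 - 1/2*x_2**2 - 1/3*x_1 - 1/6}.
Label its elements g_1 = x_2**3 + 25/3*x_2**2 + 8/9*x_1 - 43/3*x_2 + 37/9, g_2 = x_1**2 + 2*x_2 - 3, g_3 = x_1*x_2 - 1/2*x_2**2 - 1/3*x_1 - 1/6.

Reduce p = 2*x_1**3*x_2 - x_1**2*x_2**2 - 2/3*x_1**3 - 4/3*x_1**2 + 6*x_1*x_2 - x_1 + 3*x_2 - 7 modulo G:
  leading term x_1**3*x_2: subtract (2*x_1*x_2)·g_2 from 2*x_1**3*x_2 - x_1**2*x_2**2 - 2/3*x_1**3 - 4/3*x_1**2 + 6*x_1*x_2 - x_1 + 3*x_2 - 7 → -x_1**2*x_2**2 - 2/3*x_1**3 - 4*x_1*x_2**2 - 4/3*x_1**2 + 12*x_1*x_2 - x_1 + 3*x_2 - 7
  leading term x_1**2*x_2**2: subtract (-x_2**2)·g_2 from -x_1**2*x_2**2 - 2/3*x_1**3 - 4*x_1*x_2**2 - 4/3*x_1**2 + 12*x_1*x_2 - x_1 + 3*x_2 - 7 → -2/3*x_1**3 - 4*x_1*x_2**2 + 2*x_2**3 - 4/3*x_1**2 + 12*x_1*x_2 - 3*x_2**2 - x_1 + 3*x_2 - 7
  leading term x_1**3: subtract (-2/3*x_1)·g_2 from -2/3*x_1**3 - 4*x_1*x_2**2 + 2*x_2**3 - 4/3*x_1**2 + 12*x_1*x_2 - 3*x_2**2 - x_1 + 3*x_2 - 7 → -4*x_1*x_2**2 + 2*x_2**3 - 4/3*x_1**2 + 40/3*x_1*x_2 - 3*x_2**2 - 3*x_1 + 3*x_2 - 7
  leading term x_1*x_2**2: subtract (-4*x_2)·g_3 from -4*x_1*x_2**2 + 2*x_2**3 - 4/3*x_1**2 + 40/3*x_1*x_2 - 3*x_2**2 - 3*x_1 + 3*x_2 - 7 → -4/3*x_1**2 + 12*x_1*x_2 - 3*x_2**2 - 3*x_1 + 7/3*x_2 - 7
  leading term x_1**2: subtract (-4/3)·g_2 from -4/3*x_1**2 + 12*x_1*x_2 - 3*x_2**2 - 3*x_1 + 7/3*x_2 - 7 → 12*x_1*x_2 - 3*x_2**2 - 3*x_1 + 5*x_2 - 11
  leading term x_1*x_2: subtract (12)·g_3 from 12*x_1*x_2 - 3*x_2**2 - 3*x_1 + 5*x_2 - 11 → 3*x_2**2 + x_1 + 5*x_2 - 9
  leading term x_2**2: no divisor's leading term divides it; move 3*x_2**2 to the remainder.
  leading term x_1: no divisor's leading term divides it; move x_1 to the remainder.
  leading term x_2: no divisor's leading term divides it; move 5*x_2 to the remainder.
  leading term 1: no divisor's leading term divides it; move -9 to the remainder.
  normal form = 3*x_2**2 + x_1 + 5*x_2 - 9.
The normal form is nonzero, so p ∉ I. Since p minus its normal form lies in I, I + (p) = I + (r) where r = 3*x_2**2 + x_1 + 5*x_2 - 9; decide whether this ideal is the whole ring.
Run Buchberger on G together with r (pairs among the g_i already reduce to 0 since G is a Gröbner basis):
g_1 = x_2**3 + 25/3*x_2**2 + 8/9*x_1 - 43/3*x_2 + 37/9, LT = x_2**3.
g_2 = x_1**2 + 2*x_2 - 3, LT = x_1**2.
g_3 = x_1*x_2 - 1/2*x_2**2 - 1/3*x_1 - 1/6, LT = x_1*x_2.
r = 3*x_2**2 + x_1 + 5*x_2 - 9, LT = x_2**2.

S(g_1,r): lcm = x_2**3. S = -1/3*x_1*x_2 + 20/3*x_2**2 + 8/9*x_1 - 34/3*x_2 + 37/9.
  leading term x_1*x_2: subtract (-1/3)·g_3 from -1/3*x_1*x_2 + 20/3*x_2**2 + 8/9*x_1 - 34/3*x_2 + 37/9 → 13/2*x_2**2 + 7/9*x_1 - 34/3*x_2 + 73/18
  leading term x_2**2: subtract (13/6)·r from 13/2*x_2**2 + 7/9*x_1 - 34/3*x_2 + 73/18 → -25/18*x_1 - 133/6*x_2 + 212/9
  leading term x_1: no divisor's leading term divides it; move -25/18*x_1 to the remainder.
  leading term x_2: no divisor's leading term divides it; move -133/6*x_2 to the remainder.
  leading term 1: no divisor's leading term divides it; move 212/9 to the remainder.
  remainder -25/18*x_1 - 133/6*x_2 + 212/9 ≠ 0; add m_5 = -25/18*x_1 - 133/6*x_2 + 212/9 to the basis.

S(g_3,r): lcm = x_1*x_2**2. S = -1/2*x_2**3 - 1/3*x_1**2 - 2*x_1*x_2 + 3*x_1 - 1/6*x_2.
  leading term x_2**3: subtract (-1/2)·g_1 from -1/2*x_2**3 - 1/3*x_1**2 - 2*x_1*x_2 + 3*x_1 - 1/6*x_2 → -1/3*x_1**2 - 2*x_1*x_2 + 25/6*x_2**2 + 31/9*x_1 - 22/3*x_2 + 37/18
  leading term x_1**2: subtract (-1/3)·g_2 from -1/3*x_1**2 - 2*x_1*x_2 + 25/6*x_2**2 + 31/9*x_1 - 22/3*x_2 + 37/18 → -2*x_1*x_2 + 25/6*x_2**2 + 31/9*x_1 - 20/3*x_2 + 19/18
  leading term x_1*x_2: subtract (-2)·g_3 from -2*x_1*x_2 + 25/6*x_2**2 + 31/9*x_1 - 20/3*x_2 + 19/18 → 19/6*x_2**2 + 25/9*x_1 - 20/3*x_2 + 13/18
  leading term x_2**2: subtract (19/18)·r from 19/6*x_2**2 + 25/9*x_1 - 20/3*x_2 + 13/18 → 31/18*x_1 - 215/18*x_2 + 92/9
  leading term x_1: subtract (-31/25)·m_5 from 31/18*x_1 - 215/18*x_2 + 92/9 → -8872/225*x_2 + 8872/225
  leading term x_2: no divisor's leading term divides it; move -8872/225*x_2 to the remainder.
  leading term 1: no divisor's leading term divides it; move 8872/225 to the remainder.
  remainder -8872/225*x_2 + 8872/225 ≠ 0; add m_6 = -8872/225*x_2 + 8872/225 to the basis.

The other S-polynomials (S(g_1,g_2), S(g_1,g_3), S(g_2,g_3), S(g_2,r), S(g_1,m_5), S(g_2,m_5), S(g_3,m_5), S(r,m_5), S(g_1,m_6), S(g_2,m_6), S(g_3,m_6), S(r,m_6), S(m_5,m_6)) all reduce to 0 modulo the current basis, so we have a Gröbner basis.
Inter-reduce: drop elements whose leading term is divisible by another's, tail-reduce, and make monic.
Reduced Gröbner basis: {x_1 - 1, x_2 - 1}.
The reduced Gröbner basis of I + (p) is {x_1 - 1, x_2 - 1} ≠ {1}, a proper ideal, so the enlarged system stays consistent: p is independent of I, with normal form 3*x_2**2 + x_1 + 5*x_2 - 9.

2*x_1**3*x_2 - x_1**2*x_2**2 - 2/3*x_1**3 - 4/3*x_1**2 + 6*x_1*x_2 - x_1 + 3*x_2 - 7 is independent of I; its normal form modulo I is 3*x_2**2 + x_1 + 5*x_2 - 9.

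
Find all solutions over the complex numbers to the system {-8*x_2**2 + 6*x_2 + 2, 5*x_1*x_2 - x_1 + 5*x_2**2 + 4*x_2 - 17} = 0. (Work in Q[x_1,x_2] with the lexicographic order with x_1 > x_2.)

{(-283/36, -1/4), (2, 1)}

Compute a lex Gröbner basis by Buchberger's algorithm.
f_1 = -8*x_2**2 + 6*x_2 + 2, LT = x_2**2.
f_2 = 5*x_1*x_2 - x_1 + 5*x_2**2 + 4*x_2 - 17, LT = x_1*x_2.

S(f_1,f_2): lcm = x_1*x_2**2. S = -11/20*x_1*x_2 - 1/4*x_1 - x_2**3 - 4/5*x_2**2 + 17/5*x_2.
  reduce S modulo (f_1, f_2):
  remainder -9/25*x_1 + 71/25*x_2 - 53/25 ≠ 0; add h_3 = -9/25*x_1 + 71/25*x_2 - 53/25 to the basis.

The other S-polynomials (S(f_1,h_3), S(f_2,h_3)) all reduce to 0 modulo the current basis, so we have a Gröbner basis.
Inter-reduce: drop elements whose leading term is divisible by another's, tail-reduce, and make monic.
Reduced Gröbner basis: {x_1 - 71/9*x_2 + 53/9, x_2**2 - 3/4*x_2 - 1/4}.

A lex Gröbner basis eliminates variables successively. Here x_2**2 - 3/4*x_2 - 1/4 depends only on x_2, with roots {-1/4, 1}; lifting each root through the earlier basis elements recovers the full solutions.
  x_2 = -1/4: the earlier basis element becomes x_1 + 283/36 = 0, giving x_1 = -283/36 — point (-283/36, -1/4).
  x_2 = 1: the earlier basis element becomes x_1 - 2 = 0, giving x_1 = 2 — point (2, 1).
This is the nonlinear analogue of row-reducing a linear system.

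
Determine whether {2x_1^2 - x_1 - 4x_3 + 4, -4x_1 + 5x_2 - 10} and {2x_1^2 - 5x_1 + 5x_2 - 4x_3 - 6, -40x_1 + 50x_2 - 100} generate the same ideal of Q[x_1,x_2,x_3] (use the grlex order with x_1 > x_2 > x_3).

Yes, the ideals are equal.

Two ideals are equal iff their reduced Gröbner bases coincide (the reduced basis is unique for a fixed ordering).
Buchberger on the first generating set:
f_1 = 2x_1^2 - x_1 - 4x_3 + 4, LT = x_1^2.
f_2 = -4x_1 + 5x_2 - 10, LT = x_1.

S(f_1,f_2): lcm = x_1^2. S = 5/4x_1x_2 - 3x_1 - 2x_3 + 2.
  leading term x_1x_2: subtract (-5/16x_2)·f_2 from 5/4x_1x_2 - 3x_1 - 2x_3 + 2 → 25/16x_2^2 - 3x_1 - 25/8x_2 - 2x_3 + 2
  leading term x_2^2: no divisor's leading term divides it; move 25/16x_2^2 to the remainder.
  leading term x_1: subtract (3/4)·f_2 from -3x_1 - 25/8x_2 - 2x_3 + 2 → -55/8x_2 - 2x_3 + 19/2
  leading term x_2: no divisor's leading term divides it; move -55/8x_2 to the remainder.
  leading term x_3: no divisor's leading term divides it; move -2x_3 to the remainder.
  leading term 1: no divisor's leading term divides it; move 19/2 to the remainder.
  remainder 25/16x_2^2 - 55/8x_2 - 2x_3 + 19/2 ≠ 0; add g_3 = 25/16x_2^2 - 55/8x_2 - 2x_3 + 19/2 to the basis.

The other S-polynomials (S(f_1,g_3), S(f_2,g_3)) all reduce to 0 modulo the current basis, so we have a Gröbner basis.
Inter-reduce: drop elements whose leading term is divisible by another's, tail-reduce, and make monic.
Reduced Gröbner basis: {x_2^2 - 22/5x_2 - 32/25x_3 + 152/25, x_1 - 5/4x_2 + 5/2}.

Buchberger on the second generating set:
h_1 = 2x_1^2 - 5x_1 + 5x_2 - 4x_3 - 6, LT = x_1^2.
h_2 = -40x_1 + 50x_2 - 100, LT = x_1.

S(h_1,h_2): lcm = x_1^2. S = 5/4x_1x_2 - 5x_1 + 5/2x_2 - 2x_3 - 3.
  leading term x_1x_2: subtract (-1/32x_2)·h_2 from 5/4x_1x_2 - 5x_1 + 5/2x_2 - 2x_3 - 3 → 25/16x_2^2 - 5x_1 - 5/8x_2 - 2x_3 - 3
  leading term x_2^2: no divisor's leading term divides it; move 25/16x_2^2 to the remainder.
  leading term x_1: subtract (1/8)·h_2 from -5x_1 - 5/8x_2 - 2x_3 - 3 → -55/8x_2 - 2x_3 + 19/2
  leading term x_2: no divisor's leading term divides it; move -55/8x_2 to the remainder.
  leading term x_3: no divisor's leading term divides it; move -2x_3 to the remainder.
  leading term 1: no divisor's leading term divides it; move 19/2 to the remainder.
  remainder 25/16x_2^2 - 55/8x_2 - 2x_3 + 19/2 ≠ 0; add k_3 = 25/16x_2^2 - 55/8x_2 - 2x_3 + 19/2 to the basis.

The other S-polynomials (S(h_1,k_3), S(h_2,k_3)) all reduce to 0 modulo the current basis, so we have a Gröbner basis.
Inter-reduce: drop elements whose leading term is divisible by another's, tail-reduce, and make monic.
Reduced Gröbner basis: {x_2^2 - 22/5x_2 - 32/25x_3 + 152/25, x_1 - 5/4x_2 + 5/2}.

The two bases agree; hence the ideals are identical.
The choice of monomial ordering does not affect the verdict — as long as both bases are computed under the same ordering, their equality decides ideal equality.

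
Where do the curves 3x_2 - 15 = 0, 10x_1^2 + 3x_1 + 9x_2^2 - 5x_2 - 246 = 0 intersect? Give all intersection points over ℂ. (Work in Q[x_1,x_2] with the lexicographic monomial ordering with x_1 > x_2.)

{(-23/10, 5), (2, 5)}

Compute a lex Gröbner basis by Buchberger's algorithm.
f_1 = 3x_2 - 15, LT = x_2.
f_2 = 10x_1^2 + 3x_1 + 9x_2^2 - 5x_2 - 246, LT = x_1^2.

The S-polynomials (S(f_1,f_2)) all reduce to 0 modulo the current basis, so we have a Gröbner basis.
Inter-reduce: drop elements whose leading term is divisible by another's, tail-reduce, and make monic.
Reduced Gröbner basis: {x_1^2 + 3/10x_1 - 23/5, x_2 - 5}.

Elimination: the polynomial x_2 - 5 lies in the elimination ideal for x_2, so x_2 ∈ {5}. For each such x_2, the remaining basis elements (now univariate) give the rest of the solution.
  x_2 = 5: the earlier basis element becomes x_1^2 + 3/10x_1 - 23/5 = 0, giving x_1 = -23/10, 2 — points (-23/10, 5), (2, 5).
Zero-dimensionality of the ideal guarantees finitely many solutions over ℂ.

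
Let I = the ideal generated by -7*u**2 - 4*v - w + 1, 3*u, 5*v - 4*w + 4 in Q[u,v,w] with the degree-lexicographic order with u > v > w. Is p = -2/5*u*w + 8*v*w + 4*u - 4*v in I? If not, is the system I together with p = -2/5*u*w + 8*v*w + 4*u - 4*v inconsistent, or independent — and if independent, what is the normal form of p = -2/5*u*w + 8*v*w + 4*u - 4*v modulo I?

-2/5*u*w + 8*v*w + 4*u - 4*v lies in I (it reduces to 0).

First compute the reduced Gröbner basis of I by Buchberger's algorithm.
f_1 = -7*u**2 - 4*v - w + 1, LT = u**2.
f_2 = 3*u, LT = u.
f_3 = 5*v - 4*w + 4, LT = v.

S(f_1,f_2): lcm = u**2. S = 4/7*v + 1/7*w - 1/7.
  leading term v: subtract (4/35)·f_3 from 4/7*v + 1/7*w - 1/7 → 3/5*w - 3/5
  leading term w: no divisor's leading term divides it; move 3/5*w to the remainder.
  leading term 1: no divisor's leading term divides it; move -3/5 to the remainder.
  remainder 3/5*w - 3/5 ≠ 0; add h_4 = 3/5*w - 3/5 to the basis.

The other S-polynomials (S(f_1,f_3), S(f_2,f_3), S(f_1,h_4), S(f_2,h_4), S(f_3,h_4)) all reduce to 0 modulo the current basis, so we have a Gröbner basis.
Inter-reduce: drop elements whose leading term is divisible by another's, tail-reduce, and make monic.
Reduced Gröbner basis: {u, v, w - 1}.
Label its elements g_1 = u, g_2 = v, g_3 = w - 1.

Reduce p = -2/5*u*w + 8*v*w + 4*u - 4*v modulo G:
  leading term u*w: subtract (-2/5*w)·g_1 from -2/5*u*w + 8*v*w + 4*u - 4*v → 8*v*w + 4*u - 4*v
  leading term v*w: subtract (8*w)·g_2 from 8*v*w + 4*u - 4*v → 4*u - 4*v
  leading term u: subtract (4)·g_1 from 4*u - 4*v → -4*v
  leading term v: subtract (-4)·g_2 from -4*v → 0
  normal form = 0.
Since the normal form is 0, p ∈ I.

Ideal membership is decidable via reduction modulo a Gröbner basis.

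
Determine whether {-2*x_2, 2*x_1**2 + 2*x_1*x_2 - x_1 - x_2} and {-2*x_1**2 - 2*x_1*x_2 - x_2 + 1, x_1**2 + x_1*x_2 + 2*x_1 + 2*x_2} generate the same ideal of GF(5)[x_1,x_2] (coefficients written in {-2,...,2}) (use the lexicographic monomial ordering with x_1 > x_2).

Equality of ideals is decidable: compute both reduced Gröbner bases (unique for the ordering) and check whether they agree.
Buchberger on the first generating set:
f_1 = -2*x_2, LT = x_2.
f_2 = 2*x_1**2 + 2*x_1*x_2 - x_1 - x_2, LT = x_1**2.

The S-polynomials (S(f_1,f_2)) all reduce to 0 modulo the current basis, so we have a Gröbner basis.
Inter-reduce: drop elements whose leading term is divisible by another's, tail-reduce, and make monic.
Reduced Gröbner basis: {x_1**2 + 2*x_1, x_2}.

Buchberger on the second generating set:
h_1 = -2*x_1**2 - 2*x_1*x_2 - x_2 + 1, LT = x_1**2.
h_2 = x_1**2 + x_1*x_2 + 2*x_1 + 2*x_2, LT = x_1**2.

S(h_1,h_2): lcm = x_1**2. S = -2*x_1 + x_2 + 2.
  reduce S modulo (h_1, h_2):
  remainder -2*x_1 + x_2 + 2 ≠ 0; add k_3 = -2*x_1 + x_2 + 2 to the basis.

S(h_1,k_3): lcm = x_1**2. S = -x_1*x_2 + x_1 - 2*x_2 + 2.
  reduce S modulo (h_1, h_2, k_3):
  remainder 2*x_2**2 - 2 ≠ 0; add k_4 = 2*x_2**2 - 2 to the basis.

The other S-polynomials (S(h_2,k_3), S(h_1,k_4), S(h_2,k_4), S(k_3,k_4)) all reduce to 0 modulo the current basis, so we have a Gröbner basis.
Inter-reduce: drop elements whose leading term is divisible by another's, tail-reduce, and make monic.
Reduced Gröbner basis: {x_1 + 2*x_2 - 1, x_2**2 - 1}.

Since the reduced bases disagree, the two ideals are not the same.

No, the ideals differ.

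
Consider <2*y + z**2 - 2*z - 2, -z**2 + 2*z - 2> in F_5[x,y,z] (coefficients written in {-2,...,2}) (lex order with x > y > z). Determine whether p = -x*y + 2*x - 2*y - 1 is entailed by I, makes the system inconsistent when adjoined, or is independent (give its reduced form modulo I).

First compute the reduced Gröbner basis of I by Buchberger's algorithm.
f_1 = 2*y + z**2 - 2*z - 2, LT = y.
f_2 = -z**2 + 2*z - 2, LT = z**2.

The S-polynomials (S(f_1,f_2)) all reduce to 0 modulo the current basis, so we have a Gröbner basis.
Inter-reduce: drop elements whose leading term is divisible by another's, tail-reduce, and make monic.
Reduced Gröbner basis: {y - 2, z**2 - 2*z + 2}.
Label its elements g_1 = y - 2, g_2 = z**2 - 2*z + 2.

Reduce p = -x*y + 2*x - 2*y - 1 modulo G:
  leading term x*y: subtract (-x)·g_1 from -x*y + 2*x - 2*y - 1 → -2*y - 1
  leading term y: subtract (-2)·g_1 from -2*y - 1 → 0
  normal form = 0.
Since the normal form is 0, p ∈ I.

The remainder on division by a Gröbner basis is unique — it is the normal form.

-x*y + 2*x - 2*y - 1 lies in I (it reduces to 0).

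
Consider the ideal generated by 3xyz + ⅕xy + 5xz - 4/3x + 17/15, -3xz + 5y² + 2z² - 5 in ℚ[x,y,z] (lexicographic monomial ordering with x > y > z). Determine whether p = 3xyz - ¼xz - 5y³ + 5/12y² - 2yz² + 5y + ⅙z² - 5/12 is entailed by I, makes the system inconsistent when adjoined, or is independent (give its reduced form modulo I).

3xyz - ¼xz - 5y³ + 5/12y² - 2yz² + 5y + ⅙z² - 5/12 lies in I (it reduces to 0).

First compute the reduced Gröbner basis of I by Buchberger's algorithm.
f_1 = 3xyz + ⅕xy + 5xz - 4/3x + 17/15, LT = xyz.
f_2 = -3xz + 5y² + 2z² - 5, LT = xz.

S(f_1,f_2): lcm = xyz. S = 1/15xy + 5/3xz - 4/9x + 5/3y³ + ⅔yz² - 5/3y + 17/45.
  reduce S modulo (f_1, f_2):
  remainder 1/15xy - 4/9x + 5/3y³ + 25/9y² + ⅔yz² - 5/3y + 10/9z² - 12/5 ≠ 0; add h_3 = 1/15xy - 4/9x + 5/3y³ + 25/9y² + ⅔yz² - 5/3y + 10/9z² - 12/5 to the basis.

S(f_1,h_3): lcm = xyz. S = 1/15xy + 25/3xz - 4/9x - 25y³z - 125/3y²z - 10yz³ + 25yz - 50/3z³ + 36z + 17/45.
  reduce S modulo (f_1, f_2, h_3):
  remainder -25y³z - 5/3y³ - 125/3y²z + 100/9y² - 10yz³ - ⅔yz² + 25yz + 5/3y - 50/3z³ + 40/9z² + 36z - 100/9 ≠ 0; add h_4 = -25y³z - 5/3y³ - 125/3y²z + 100/9y² - 10yz³ - ⅔yz² + 25yz + 5/3y - 50/3z³ + 40/9z² + 36z - 100/9 to the basis.

The other S-polynomials (S(f_2,h_3), S(f_1,h_4), S(f_2,h_4), S(h_3,h_4)) all reduce to 0 modulo the current basis, so we have a Gröbner basis.
Inter-reduce: drop elements whose leading term is divisible by another's, tail-reduce, and make monic.
Reduced Gröbner basis: {xy - 20/3x + 25y³ + 125/3y² + 10yz² - 25y + 50/3z² - 36, xz - 5/3y² - ⅔z² + 5/3, y³z + 1/15y³ + 5/3y²z - 4/9y² + ⅖yz³ + 2/75yz² - yz - 1/15y + ⅔z³ - 8/45z² - 36/25z + 4/9}.
Label its elements g_1 = xy - 20/3x + 25y³ + 125/3y² + 10yz² - 25y + 50/3z² - 36, g_2 = xz - 5/3y² - ⅔z² + 5/3, g_3 = y³z + 1/15y³ + 5/3y²z - 4/9y² + ⅖yz³ + 2/75yz² - yz - 1/15y + ⅔z³ - 8/45z² - 36/25z + 4/9.

Reduce p = 3xyz - ¼xz - 5y³ + 5/12y² - 2yz² + 5y + ⅙z² - 5/12 modulo G:
  leading term xyz: subtract (3z)·g_1 from 3xyz - ¼xz - 5y³ + 5/12y² - 2yz² + 5y + ⅙z² - 5/12 → 79/4xz - 75y³z - 5y³ - 125y²z + 5/12y² - 30yz³ - 2yz² + 75yz + 5y - 50z³ + ⅙z² + 108z - 5/12
  leading term xz: subtract (79/4)·g_2 from 79/4xz - 75y³z - 5y³ - 125y²z + 5/12y² - 30yz³ - 2yz² + 75yz + 5y - 50z³ + ⅙z² + 108z - 5/12 → -75y³z - 5y³ - 125y²z + 100/3y² - 30yz³ - 2yz² + 75yz + 5y - 50z³ + 40/3z² + 108z - 100/3
  leading term y³z: subtract (-75)·g_3 from -75y³z - 5y³ - 125y²z + 100/3y² - 30yz³ - 2yz² + 75yz + 5y - 50z³ + 40/3z² + 108z - 100/3 → 0
  normal form = 0.
Since the normal form is 0, p ∈ I.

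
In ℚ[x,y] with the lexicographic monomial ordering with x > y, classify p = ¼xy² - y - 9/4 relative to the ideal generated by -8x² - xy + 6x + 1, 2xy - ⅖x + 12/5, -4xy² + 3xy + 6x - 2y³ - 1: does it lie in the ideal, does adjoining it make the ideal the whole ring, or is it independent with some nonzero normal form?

First compute the reduced Gröbner basis of I by Buchberger's algorithm.
f_1 = -8x² - xy + 6x + 1, LT = x².
f_2 = 2xy - ⅖x + 12/5, LT = xy.
f_3 = -4xy² + 3xy + 6x - 2y³ - 1, LT = xy².

S(f_1,f_2): lcm = x²y. S = ⅕x² + ⅛xy² - ¾xy - 6/5x - ⅛y.
  reduce S modulo (f_1, f_2, f_3):
  remainder -6/5x - 11/40y + 37/40 ≠ 0; add h_4 = -6/5x - 11/40y + 37/40 to the basis.

S(f_1,f_3): lcm = x²y². S = ¾x²y + 3/2x² - ⅜xy³ - ¾xy² - ¼x - ⅛y².
  reduce S modulo (f_1, f_2, f_3, h_4):
  remainder 13/40y² + 189497/192000y + 127097/192000 ≠ 0; add h_5 = 13/40y² + 189497/192000y + 127097/192000 to the basis.

S(f_2,f_3): lcm = xy². S = 11/20xy + 3/2x - ½y³ + 6/5y - ¼.
  reduce S modulo (f_1, f_2, f_3, h_4, h_5):
  remainder -21506506609/7787520000y - 21506506609/7787520000 ≠ 0; add h_6 = -21506506609/7787520000y - 21506506609/7787520000 to the basis.

The other S-polynomials (S(f_1,h_4), S(f_2,h_4), S(f_3,h_4), S(f_1,h_5), S(f_2,h_5), S(f_3,h_5), S(h_4,h_5), S(f_1,h_6), S(f_2,h_6), S(f_3,h_6), S(h_4,h_6), S(h_5,h_6)) all reduce to 0 modulo the current basis, so we have a Gröbner basis.
Inter-reduce: drop elements whose leading term is divisible by another's, tail-reduce, and make monic.
Reduced Gröbner basis: {x - 1, y + 1}.
Label its elements g_1 = x - 1, g_2 = y + 1.

Reduce p = ¼xy² - y - 9/4 modulo G:
  leading term xy²: subtract (¼y²)·g_1 from ¼xy² - y - 9/4 → ¼y² - y - 9/4
  leading term y²: subtract (¼y)·g_2 from ¼y² - y - 9/4 → -5/4y - 9/4
  leading term y: subtract (-5/4)·g_2 from -5/4y - 9/4 → -1
  leading term 1: no divisor's leading term divides it; move -1 to the remainder.
  normal form = -1.
The normal form is nonzero, so p ∉ I. Since p minus its normal form lies in I, I + (p) = I + (r) where r = -1; decide whether this ideal is the whole ring.
Here r = -1 is a nonzero constant, hence a unit: 1 ∈ I + (p), the Gröbner basis of I + (p) is {1}, and the enlarged system has no common solution — adjoining p is inconsistent.

The remainder on division by a Gröbner basis is unique — it is the normal form.

Adjoining ¼xy² - y - 9/4 makes the ideal the whole ring: the system is inconsistent.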